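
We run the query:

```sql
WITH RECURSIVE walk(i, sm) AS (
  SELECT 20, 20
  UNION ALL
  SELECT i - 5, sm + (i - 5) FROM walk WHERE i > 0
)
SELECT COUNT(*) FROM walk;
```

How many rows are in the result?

Base: i=20, sm=20.
Iteration 1: 20 > 0 holds -> i = 20 - 5 = 15, sm = 20 + 15 = 35.
Iteration 2: 15 > 0 holds -> i = 15 - 5 = 10, sm = 35 + 10 = 45.
Iteration 3: 10 > 0 holds -> i = 10 - 5 = 5, sm = 45 + 5 = 50.
Iteration 4: 5 > 0 holds -> i = 5 - 5 = 0, sm = 50 + 0 = 50.
Iteration 5: 0 > 0 fails; recursion stops.
Total rows emitted: 5.

5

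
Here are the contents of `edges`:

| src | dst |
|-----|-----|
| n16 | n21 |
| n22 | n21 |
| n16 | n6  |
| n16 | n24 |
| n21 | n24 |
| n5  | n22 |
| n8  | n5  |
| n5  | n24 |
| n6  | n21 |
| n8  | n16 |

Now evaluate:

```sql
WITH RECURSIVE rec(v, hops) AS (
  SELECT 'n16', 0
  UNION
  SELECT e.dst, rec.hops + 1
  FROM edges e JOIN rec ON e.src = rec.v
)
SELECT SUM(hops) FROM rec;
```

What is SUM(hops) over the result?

Base: (n16, hops=0).
Iteration 1: edges from {n16} -> (n21, hops=1), (n24, hops=1), (n6, hops=1).
Iteration 2: edges from {n21,n24,n6} -> (n21, hops=2), (n24, hops=2).
Iteration 3: edges from {n21,n24} -> (n24, hops=3).
Iteration 4: no outgoing edges from {n24}; recursion stops.
SUM(hops) = 0 + 1 + 1 + 1 + 2 + 2 + 3 = 10.

10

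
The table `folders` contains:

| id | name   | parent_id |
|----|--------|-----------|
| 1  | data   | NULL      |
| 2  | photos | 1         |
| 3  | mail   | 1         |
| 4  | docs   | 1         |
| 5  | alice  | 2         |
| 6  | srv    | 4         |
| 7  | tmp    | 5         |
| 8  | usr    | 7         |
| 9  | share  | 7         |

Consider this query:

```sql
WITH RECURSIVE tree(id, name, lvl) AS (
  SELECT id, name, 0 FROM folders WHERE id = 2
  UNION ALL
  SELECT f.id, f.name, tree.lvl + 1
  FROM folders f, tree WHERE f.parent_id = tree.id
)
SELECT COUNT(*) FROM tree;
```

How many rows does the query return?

5

Base: id=2 (photos) at lvl 0.
Iteration 1: rows with parent_id in {2} -> alice (id 5, lvl 1).
Iteration 2: rows with parent_id in {5} -> tmp (id 7, lvl 2).
Iteration 3: rows with parent_id in {7} -> usr (id 8, lvl 3), share (id 9, lvl 3).
Iteration 4: no rows with parent_id in {8,9}; recursion stops.
Total rows emitted: 5.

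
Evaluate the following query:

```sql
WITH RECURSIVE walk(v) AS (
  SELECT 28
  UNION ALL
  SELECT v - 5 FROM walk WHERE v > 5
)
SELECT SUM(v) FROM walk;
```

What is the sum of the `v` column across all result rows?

Base: v=28.
Iteration 1: 28 > 5 holds -> v = 28 - 5 = 23.
Iteration 2: 23 > 5 holds -> v = 23 - 5 = 18.
Iteration 3: 18 > 5 holds -> v = 18 - 5 = 13.
Iteration 4: 13 > 5 holds -> v = 13 - 5 = 8.
Iteration 5: 8 > 5 holds -> v = 8 - 5 = 3.
Iteration 6: 3 > 5 fails; recursion stops.
SUM(v) = 28 + 23 + 18 + 13 + 8 + 3 = 93.

93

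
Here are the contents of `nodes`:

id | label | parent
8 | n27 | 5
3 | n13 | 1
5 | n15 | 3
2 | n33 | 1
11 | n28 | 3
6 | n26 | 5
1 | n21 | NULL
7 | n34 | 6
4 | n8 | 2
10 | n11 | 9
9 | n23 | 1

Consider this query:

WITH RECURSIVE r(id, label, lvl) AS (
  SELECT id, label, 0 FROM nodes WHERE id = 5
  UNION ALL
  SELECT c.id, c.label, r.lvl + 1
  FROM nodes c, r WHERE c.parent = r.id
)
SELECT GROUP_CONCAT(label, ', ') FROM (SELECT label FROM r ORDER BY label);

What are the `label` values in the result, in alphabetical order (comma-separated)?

n15, n26, n27, n34

Base: id=5 (n15) at lvl 0.
Iteration 1: rows with parent in {5} -> n26 (id 6, lvl 1), n27 (id 8, lvl 1).
Iteration 2: rows with parent in {6,8} -> n34 (id 7, lvl 2).
Iteration 3: no rows with parent in {7}; recursion stops.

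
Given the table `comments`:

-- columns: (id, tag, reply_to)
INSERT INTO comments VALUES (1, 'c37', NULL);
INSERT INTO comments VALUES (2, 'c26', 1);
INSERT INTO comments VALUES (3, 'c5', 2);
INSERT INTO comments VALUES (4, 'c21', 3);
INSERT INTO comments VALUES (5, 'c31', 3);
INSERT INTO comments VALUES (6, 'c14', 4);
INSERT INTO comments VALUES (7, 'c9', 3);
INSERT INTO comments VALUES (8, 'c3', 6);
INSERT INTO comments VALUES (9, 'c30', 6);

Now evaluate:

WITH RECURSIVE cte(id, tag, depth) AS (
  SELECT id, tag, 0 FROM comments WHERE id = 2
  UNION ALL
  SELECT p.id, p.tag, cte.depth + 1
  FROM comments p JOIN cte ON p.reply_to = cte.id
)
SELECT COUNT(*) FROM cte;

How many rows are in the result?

Base: id=2 (c26) at depth 0.
Iteration 1: rows with reply_to in {2} -> c5 (id 3, depth 1).
Iteration 2: rows with reply_to in {3} -> c21 (id 4, depth 2), c31 (id 5, depth 2), c9 (id 7, depth 2).
Iteration 3: rows with reply_to in {4,5,7} -> c14 (id 6, depth 3).
Iteration 4: rows with reply_to in {6} -> c3 (id 8, depth 4), c30 (id 9, depth 4).
Iteration 5: no rows with reply_to in {8,9}; recursion stops.
Total rows emitted: 8.

8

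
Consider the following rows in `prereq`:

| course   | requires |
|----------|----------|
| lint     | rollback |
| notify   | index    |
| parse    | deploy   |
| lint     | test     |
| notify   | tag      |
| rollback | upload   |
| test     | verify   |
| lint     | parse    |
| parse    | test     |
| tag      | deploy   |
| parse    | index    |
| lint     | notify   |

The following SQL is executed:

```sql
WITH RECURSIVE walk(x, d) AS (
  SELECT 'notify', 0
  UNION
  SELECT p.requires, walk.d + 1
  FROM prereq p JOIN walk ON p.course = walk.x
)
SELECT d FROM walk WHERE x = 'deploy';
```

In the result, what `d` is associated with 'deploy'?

Base: (notify, d=0).
Iteration 1: edges from {notify} -> (index, d=1), (tag, d=1).
Iteration 2: edges from {index,tag} -> (deploy, d=2).
Iteration 3: no outgoing edges from {deploy}; recursion stops.

2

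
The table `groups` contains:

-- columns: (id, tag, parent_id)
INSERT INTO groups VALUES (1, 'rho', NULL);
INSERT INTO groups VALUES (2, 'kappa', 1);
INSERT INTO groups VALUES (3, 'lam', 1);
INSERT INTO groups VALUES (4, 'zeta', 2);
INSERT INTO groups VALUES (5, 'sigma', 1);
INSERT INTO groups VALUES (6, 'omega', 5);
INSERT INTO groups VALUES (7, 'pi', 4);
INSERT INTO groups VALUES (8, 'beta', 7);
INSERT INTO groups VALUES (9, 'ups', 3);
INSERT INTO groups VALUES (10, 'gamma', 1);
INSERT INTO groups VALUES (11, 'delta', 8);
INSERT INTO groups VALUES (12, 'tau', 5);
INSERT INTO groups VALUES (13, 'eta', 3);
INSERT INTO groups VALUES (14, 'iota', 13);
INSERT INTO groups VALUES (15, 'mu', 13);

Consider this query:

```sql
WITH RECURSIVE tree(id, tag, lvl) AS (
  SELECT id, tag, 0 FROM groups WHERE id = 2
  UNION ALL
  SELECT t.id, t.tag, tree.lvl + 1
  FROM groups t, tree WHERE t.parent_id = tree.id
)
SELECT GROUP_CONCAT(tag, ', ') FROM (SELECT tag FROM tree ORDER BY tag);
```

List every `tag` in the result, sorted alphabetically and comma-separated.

Base: id=2 (kappa) at lvl 0.
Iteration 1: rows with parent_id in {2} -> zeta (id 4, lvl 1).
Iteration 2: rows with parent_id in {4} -> pi (id 7, lvl 2).
Iteration 3: rows with parent_id in {7} -> beta (id 8, lvl 3).
Iteration 4: rows with parent_id in {8} -> delta (id 11, lvl 4).
Iteration 5: no rows with parent_id in {11}; recursion stops.

beta, delta, kappa, pi, zeta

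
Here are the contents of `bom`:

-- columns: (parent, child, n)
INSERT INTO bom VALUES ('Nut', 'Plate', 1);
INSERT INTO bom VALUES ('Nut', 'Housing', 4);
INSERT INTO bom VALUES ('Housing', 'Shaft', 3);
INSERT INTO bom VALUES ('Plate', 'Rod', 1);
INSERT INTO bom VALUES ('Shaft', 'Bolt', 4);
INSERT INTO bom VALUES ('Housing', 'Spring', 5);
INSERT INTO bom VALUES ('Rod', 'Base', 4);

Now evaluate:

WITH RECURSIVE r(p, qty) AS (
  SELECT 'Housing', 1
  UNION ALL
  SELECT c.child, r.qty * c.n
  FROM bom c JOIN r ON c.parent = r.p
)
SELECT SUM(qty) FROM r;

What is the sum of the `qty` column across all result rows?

21

Base: (Housing, qty=1).
Iteration 1: components of {Housing} -> Shaft = 1*3 = 3, Spring = 1*5 = 5.
Iteration 2: components of {Shaft,Spring} -> Bolt = 3*4 = 12.
Iteration 3: no further components; recursion stops.
SUM(qty) = 1 + 3 + 5 + 12 = 21.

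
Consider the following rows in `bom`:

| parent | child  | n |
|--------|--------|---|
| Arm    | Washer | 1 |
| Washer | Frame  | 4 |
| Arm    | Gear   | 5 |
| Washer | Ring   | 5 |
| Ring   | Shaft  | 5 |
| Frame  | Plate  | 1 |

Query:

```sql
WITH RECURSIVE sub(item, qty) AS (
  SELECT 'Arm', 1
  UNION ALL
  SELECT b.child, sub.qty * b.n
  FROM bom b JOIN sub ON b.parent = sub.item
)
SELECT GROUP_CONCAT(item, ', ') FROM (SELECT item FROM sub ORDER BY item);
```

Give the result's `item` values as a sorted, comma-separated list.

Base: (Arm, qty=1).
Iteration 1: components of {Arm} -> Gear = 1*5 = 5, Washer = 1*1 = 1.
Iteration 2: components of {Gear,Washer} -> Frame = 1*4 = 4, Ring = 1*5 = 5.
Iteration 3: components of {Frame,Ring} -> Plate = 4*1 = 4, Shaft = 5*5 = 25.
Iteration 4: no further components; recursion stops.

Arm, Frame, Gear, Plate, Ring, Shaft, Washer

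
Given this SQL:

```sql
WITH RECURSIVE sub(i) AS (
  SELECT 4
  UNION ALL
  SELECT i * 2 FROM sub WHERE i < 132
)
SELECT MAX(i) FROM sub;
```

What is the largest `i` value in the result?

Base: i=4.
Iteration 1: 4 < 132 holds -> i = 4 * 2 = 8.
Iteration 2: 8 < 132 holds -> i = 8 * 2 = 16.
Iteration 3: 16 < 132 holds -> i = 16 * 2 = 32.
Iteration 4: 32 < 132 holds -> i = 32 * 2 = 64.
Iteration 5: 64 < 132 holds -> i = 64 * 2 = 128.
Iteration 6: 128 < 132 holds -> i = 128 * 2 = 256.
Iteration 7: 256 < 132 fails; recursion stops.
i values: 4, 8, 16, 32, 64, 128, 256; the maximum is 256.

256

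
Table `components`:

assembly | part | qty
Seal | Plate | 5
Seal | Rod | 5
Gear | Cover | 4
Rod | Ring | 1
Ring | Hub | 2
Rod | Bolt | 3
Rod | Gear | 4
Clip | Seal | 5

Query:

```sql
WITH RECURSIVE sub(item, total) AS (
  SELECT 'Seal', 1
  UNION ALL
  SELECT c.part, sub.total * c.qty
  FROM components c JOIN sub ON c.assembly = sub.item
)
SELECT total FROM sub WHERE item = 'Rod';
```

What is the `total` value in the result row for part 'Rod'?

5

Base: (Seal, total=1).
Iteration 1: components of {Seal} -> Plate = 1*5 = 5, Rod = 1*5 = 5.
Iteration 2: components of {Plate,Rod} -> Bolt = 5*3 = 15, Gear = 5*4 = 20, Ring = 5*1 = 5.
Iteration 3: components of {Bolt,Gear,Ring} -> Cover = 20*4 = 80, Hub = 5*2 = 10.
Iteration 4: no further components; recursion stops.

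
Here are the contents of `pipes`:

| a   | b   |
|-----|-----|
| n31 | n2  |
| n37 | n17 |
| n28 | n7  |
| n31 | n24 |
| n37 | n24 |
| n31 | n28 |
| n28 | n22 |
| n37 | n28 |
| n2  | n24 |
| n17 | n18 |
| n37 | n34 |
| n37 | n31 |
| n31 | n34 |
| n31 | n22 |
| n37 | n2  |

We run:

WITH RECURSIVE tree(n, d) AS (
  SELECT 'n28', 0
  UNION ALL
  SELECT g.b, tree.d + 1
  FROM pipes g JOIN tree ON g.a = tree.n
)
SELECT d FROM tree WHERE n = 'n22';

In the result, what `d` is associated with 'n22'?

Base: (n28, d=0).
Iteration 1: edges from {n28} -> (n22, d=1), (n7, d=1).
Iteration 2: no outgoing edges from {n22,n7}; recursion stops.

1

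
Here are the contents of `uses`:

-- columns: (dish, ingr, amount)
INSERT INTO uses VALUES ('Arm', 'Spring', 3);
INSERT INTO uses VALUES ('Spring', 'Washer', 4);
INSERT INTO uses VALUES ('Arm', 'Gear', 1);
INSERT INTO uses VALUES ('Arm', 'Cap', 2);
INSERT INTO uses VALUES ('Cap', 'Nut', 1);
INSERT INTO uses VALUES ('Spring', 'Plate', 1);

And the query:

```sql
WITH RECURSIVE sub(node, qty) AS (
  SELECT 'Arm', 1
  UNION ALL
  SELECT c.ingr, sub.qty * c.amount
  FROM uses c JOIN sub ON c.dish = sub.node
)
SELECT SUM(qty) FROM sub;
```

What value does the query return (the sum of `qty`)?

Base: (Arm, qty=1).
Iteration 1: components of {Arm} -> Cap = 1*2 = 2, Gear = 1*1 = 1, Spring = 1*3 = 3.
Iteration 2: components of {Cap,Gear,Spring} -> Nut = 2*1 = 2, Plate = 3*1 = 3, Washer = 3*4 = 12.
Iteration 3: no further components; recursion stops.
SUM(qty) = 1 + 3 + 1 + 2 + 12 + 3 + 2 = 24.

24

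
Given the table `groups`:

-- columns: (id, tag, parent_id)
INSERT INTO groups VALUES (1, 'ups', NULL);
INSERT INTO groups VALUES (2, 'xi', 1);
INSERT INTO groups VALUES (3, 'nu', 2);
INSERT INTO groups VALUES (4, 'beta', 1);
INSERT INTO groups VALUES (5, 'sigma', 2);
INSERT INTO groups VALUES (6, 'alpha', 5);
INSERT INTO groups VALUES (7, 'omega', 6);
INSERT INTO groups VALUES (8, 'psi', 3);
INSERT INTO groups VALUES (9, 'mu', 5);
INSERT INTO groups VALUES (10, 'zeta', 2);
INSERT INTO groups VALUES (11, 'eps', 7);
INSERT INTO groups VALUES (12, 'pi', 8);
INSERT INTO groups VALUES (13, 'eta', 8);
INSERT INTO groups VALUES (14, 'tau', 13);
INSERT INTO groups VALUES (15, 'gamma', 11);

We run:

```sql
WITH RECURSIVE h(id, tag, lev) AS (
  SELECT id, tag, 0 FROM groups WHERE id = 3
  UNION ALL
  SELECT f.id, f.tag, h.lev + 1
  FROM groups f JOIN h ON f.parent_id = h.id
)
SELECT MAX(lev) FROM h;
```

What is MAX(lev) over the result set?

3

Base: id=3 (nu) at lev 0.
Iteration 1: rows with parent_id in {3} -> psi (id 8, lev 1).
Iteration 2: rows with parent_id in {8} -> pi (id 12, lev 2), eta (id 13, lev 2).
Iteration 3: rows with parent_id in {12,13} -> tau (id 14, lev 3).
Iteration 4: no rows with parent_id in {14}; recursion stops.
lev values: 0, 1, 2, 2, 3; the maximum is 3.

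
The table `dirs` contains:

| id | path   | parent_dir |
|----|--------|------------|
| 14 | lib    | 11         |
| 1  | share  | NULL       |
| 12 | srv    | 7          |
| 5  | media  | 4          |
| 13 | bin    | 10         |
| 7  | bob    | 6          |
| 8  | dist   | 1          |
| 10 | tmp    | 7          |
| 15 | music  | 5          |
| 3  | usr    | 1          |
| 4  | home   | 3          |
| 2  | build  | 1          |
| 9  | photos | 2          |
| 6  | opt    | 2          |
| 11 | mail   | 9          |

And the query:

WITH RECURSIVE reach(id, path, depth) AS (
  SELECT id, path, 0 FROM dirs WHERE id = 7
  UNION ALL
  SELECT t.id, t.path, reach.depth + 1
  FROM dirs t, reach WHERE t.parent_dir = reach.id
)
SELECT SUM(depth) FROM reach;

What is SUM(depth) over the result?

4

Base: id=7 (bob) at depth 0.
Iteration 1: rows with parent_dir in {7} -> tmp (id 10, depth 1), srv (id 12, depth 1).
Iteration 2: rows with parent_dir in {10,12} -> bin (id 13, depth 2).
Iteration 3: no rows with parent_dir in {13}; recursion stops.
SUM(depth) = 0 + 1 + 1 + 2 = 4.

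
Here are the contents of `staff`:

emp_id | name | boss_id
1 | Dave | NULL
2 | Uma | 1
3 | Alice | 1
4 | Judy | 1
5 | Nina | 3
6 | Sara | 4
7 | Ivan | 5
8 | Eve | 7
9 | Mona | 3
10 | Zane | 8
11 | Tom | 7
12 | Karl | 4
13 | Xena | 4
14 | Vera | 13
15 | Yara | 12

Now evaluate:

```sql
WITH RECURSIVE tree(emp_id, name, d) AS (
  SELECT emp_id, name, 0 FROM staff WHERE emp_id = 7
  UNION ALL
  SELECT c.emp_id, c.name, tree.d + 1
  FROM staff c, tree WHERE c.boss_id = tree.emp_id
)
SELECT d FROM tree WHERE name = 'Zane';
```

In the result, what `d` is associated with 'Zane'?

Base: emp_id=7 (Ivan) at d 0.
Iteration 1: rows with boss_id in {7} -> Eve (id 8, d 1), Tom (id 11, d 1).
Iteration 2: rows with boss_id in {8,11} -> Zane (id 10, d 2).
Iteration 3: no rows with boss_id in {10}; recursion stops.

2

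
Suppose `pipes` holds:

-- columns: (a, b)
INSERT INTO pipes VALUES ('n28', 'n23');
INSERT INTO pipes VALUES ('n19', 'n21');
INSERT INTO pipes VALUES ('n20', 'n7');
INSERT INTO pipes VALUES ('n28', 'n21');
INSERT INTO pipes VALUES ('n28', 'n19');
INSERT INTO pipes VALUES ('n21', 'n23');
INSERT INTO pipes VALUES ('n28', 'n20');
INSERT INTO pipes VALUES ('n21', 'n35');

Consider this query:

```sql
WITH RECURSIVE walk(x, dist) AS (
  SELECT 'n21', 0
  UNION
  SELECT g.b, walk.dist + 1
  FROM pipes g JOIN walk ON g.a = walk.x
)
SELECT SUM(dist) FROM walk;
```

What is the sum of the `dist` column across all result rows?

Base: (n21, dist=0).
Iteration 1: edges from {n21} -> (n23, dist=1), (n35, dist=1).
Iteration 2: no outgoing edges from {n23,n35}; recursion stops.
SUM(dist) = 0 + 1 + 1 = 2.

2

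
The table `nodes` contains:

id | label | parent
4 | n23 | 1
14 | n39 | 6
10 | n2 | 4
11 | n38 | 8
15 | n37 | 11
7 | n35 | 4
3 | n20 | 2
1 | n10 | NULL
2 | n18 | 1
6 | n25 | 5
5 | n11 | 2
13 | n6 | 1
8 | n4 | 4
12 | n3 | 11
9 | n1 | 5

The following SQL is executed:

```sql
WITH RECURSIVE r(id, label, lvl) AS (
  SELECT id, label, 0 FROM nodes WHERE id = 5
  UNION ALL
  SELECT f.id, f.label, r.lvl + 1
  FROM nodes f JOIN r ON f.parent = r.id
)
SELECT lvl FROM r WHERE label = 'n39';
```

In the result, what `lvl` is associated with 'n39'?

Base: id=5 (n11) at lvl 0.
Iteration 1: rows with parent in {5} -> n25 (id 6, lvl 1), n1 (id 9, lvl 1).
Iteration 2: rows with parent in {6,9} -> n39 (id 14, lvl 2).
Iteration 3: no rows with parent in {14}; recursion stops.

2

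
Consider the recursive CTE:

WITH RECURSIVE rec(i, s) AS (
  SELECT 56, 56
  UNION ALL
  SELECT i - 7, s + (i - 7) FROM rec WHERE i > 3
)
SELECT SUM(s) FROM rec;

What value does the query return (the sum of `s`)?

1680

Base: i=56, s=56.
Iteration 1: 56 > 3 holds -> i = 56 - 7 = 49, s = 56 + 49 = 105.
Iteration 2: 49 > 3 holds -> i = 49 - 7 = 42, s = 105 + 42 = 147.
Iteration 3: 42 > 3 holds -> i = 42 - 7 = 35, s = 147 + 35 = 182.
Iteration 4: 35 > 3 holds -> i = 35 - 7 = 28, s = 182 + 28 = 210.
Iteration 5: 28 > 3 holds -> i = 28 - 7 = 21, s = 210 + 21 = 231.
Iteration 6: 21 > 3 holds -> i = 21 - 7 = 14, s = 231 + 14 = 245.
Iteration 7: 14 > 3 holds -> i = 14 - 7 = 7, s = 245 + 7 = 252.
Iteration 8: 7 > 3 holds -> i = 7 - 7 = 0, s = 252 + 0 = 252.
Iteration 9: 0 > 3 fails; recursion stops.
SUM(s) = 56 + 105 + 147 + 182 + 210 + 231 + 245 + 252 + 252 = 1680.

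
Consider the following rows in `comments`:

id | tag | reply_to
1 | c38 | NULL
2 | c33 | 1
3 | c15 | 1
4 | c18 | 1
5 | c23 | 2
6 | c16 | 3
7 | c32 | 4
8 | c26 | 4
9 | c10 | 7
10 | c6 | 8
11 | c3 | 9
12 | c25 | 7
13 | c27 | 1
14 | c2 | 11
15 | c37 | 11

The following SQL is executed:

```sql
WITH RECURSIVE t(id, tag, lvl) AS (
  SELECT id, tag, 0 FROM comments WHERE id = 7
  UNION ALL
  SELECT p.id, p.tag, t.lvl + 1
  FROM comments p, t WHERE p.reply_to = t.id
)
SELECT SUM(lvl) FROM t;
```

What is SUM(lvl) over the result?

Base: id=7 (c32) at lvl 0.
Iteration 1: rows with reply_to in {7} -> c10 (id 9, lvl 1), c25 (id 12, lvl 1).
Iteration 2: rows with reply_to in {9,12} -> c3 (id 11, lvl 2).
Iteration 3: rows with reply_to in {11} -> c2 (id 14, lvl 3), c37 (id 15, lvl 3).
Iteration 4: no rows with reply_to in {14,15}; recursion stops.
SUM(lvl) = 0 + 1 + 1 + 2 + 3 + 3 = 10.

10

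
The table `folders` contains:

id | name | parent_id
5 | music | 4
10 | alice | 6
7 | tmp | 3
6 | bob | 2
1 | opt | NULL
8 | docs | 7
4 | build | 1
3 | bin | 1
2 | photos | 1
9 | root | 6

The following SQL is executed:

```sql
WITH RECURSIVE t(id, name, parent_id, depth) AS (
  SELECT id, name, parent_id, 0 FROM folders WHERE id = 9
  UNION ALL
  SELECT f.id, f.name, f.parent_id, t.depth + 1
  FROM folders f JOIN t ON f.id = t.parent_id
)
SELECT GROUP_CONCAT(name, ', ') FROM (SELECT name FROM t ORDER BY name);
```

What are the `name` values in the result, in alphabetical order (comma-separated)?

bob, opt, photos, root

Base: id=9 (root), parent_id=6, depth 0.
Iteration 1: join on id=6 -> bob (id 6, parent_id=2, depth 1).
Iteration 2: join on id=2 -> photos (id 2, parent_id=1, depth 2).
Iteration 3: join on id=1 -> opt (id 1, parent_id=NULL, depth 3).
Iteration 4: parent_id is NULL; no match; recursion stops.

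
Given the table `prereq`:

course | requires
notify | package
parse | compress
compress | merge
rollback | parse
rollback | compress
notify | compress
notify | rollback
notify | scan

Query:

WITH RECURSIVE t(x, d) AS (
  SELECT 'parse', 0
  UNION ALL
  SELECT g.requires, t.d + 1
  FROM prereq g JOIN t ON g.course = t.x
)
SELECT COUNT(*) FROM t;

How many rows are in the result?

3

Base: (parse, d=0).
Iteration 1: edges from {parse} -> (compress, d=1).
Iteration 2: edges from {compress} -> (merge, d=2).
Iteration 3: no outgoing edges from {merge}; recursion stops.
Total rows emitted: 3.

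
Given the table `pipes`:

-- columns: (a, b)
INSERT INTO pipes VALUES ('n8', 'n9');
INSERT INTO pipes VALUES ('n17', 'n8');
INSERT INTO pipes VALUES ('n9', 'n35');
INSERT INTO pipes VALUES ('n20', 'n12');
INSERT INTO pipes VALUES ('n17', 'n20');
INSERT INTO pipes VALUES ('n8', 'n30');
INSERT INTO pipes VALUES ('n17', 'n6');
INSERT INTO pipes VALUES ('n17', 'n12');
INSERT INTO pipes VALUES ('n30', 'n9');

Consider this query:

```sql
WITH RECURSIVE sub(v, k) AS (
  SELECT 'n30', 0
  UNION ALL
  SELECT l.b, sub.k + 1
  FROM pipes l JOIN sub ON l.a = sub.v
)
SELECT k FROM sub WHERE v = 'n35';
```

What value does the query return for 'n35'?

Base: (n30, k=0).
Iteration 1: edges from {n30} -> (n9, k=1).
Iteration 2: edges from {n9} -> (n35, k=2).
Iteration 3: no outgoing edges from {n35}; recursion stops.

2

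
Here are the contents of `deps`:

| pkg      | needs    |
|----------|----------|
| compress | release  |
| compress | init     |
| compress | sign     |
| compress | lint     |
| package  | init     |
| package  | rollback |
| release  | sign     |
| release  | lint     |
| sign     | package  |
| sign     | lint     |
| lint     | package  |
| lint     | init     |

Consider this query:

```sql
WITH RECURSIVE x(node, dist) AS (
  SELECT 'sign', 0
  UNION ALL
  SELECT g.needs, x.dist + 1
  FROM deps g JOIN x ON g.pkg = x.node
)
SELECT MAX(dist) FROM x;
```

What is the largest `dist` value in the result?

Base: (sign, dist=0).
Iteration 1: edges from {sign} -> (lint, dist=1), (package, dist=1).
Iteration 2: edges from {lint,package} -> (init, dist=2) x2, (package, dist=2), (rollback, dist=2). [UNION ALL keeps all 4 new rows, including repeats]
Iteration 3: edges from {init,package,rollback} -> (init, dist=3), (rollback, dist=3).
Iteration 4: no outgoing edges from {init,rollback}; recursion stops.
dist values: 0, 1, 1, 2, 2, 2, 2, 3, 3; the maximum is 3.

3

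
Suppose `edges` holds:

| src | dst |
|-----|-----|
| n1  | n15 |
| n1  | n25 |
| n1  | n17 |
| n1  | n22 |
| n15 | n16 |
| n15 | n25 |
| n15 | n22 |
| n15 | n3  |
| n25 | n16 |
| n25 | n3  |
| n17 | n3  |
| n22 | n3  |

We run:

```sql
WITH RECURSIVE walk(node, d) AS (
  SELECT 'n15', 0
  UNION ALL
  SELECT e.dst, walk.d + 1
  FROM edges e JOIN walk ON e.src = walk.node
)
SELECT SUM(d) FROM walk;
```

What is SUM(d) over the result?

Base: (n15, d=0).
Iteration 1: edges from {n15} -> (n16, d=1), (n22, d=1), (n25, d=1), (n3, d=1).
Iteration 2: edges from {n16,n22,n25,n3} -> (n16, d=2), (n3, d=2) x2. [UNION ALL keeps all 3 new rows, including repeats]
Iteration 3: no outgoing edges from {n16,n3}; recursion stops.
SUM(d) = 0 + 1 + 1 + 1 + 1 + 2 + 2 + 2 = 10.

10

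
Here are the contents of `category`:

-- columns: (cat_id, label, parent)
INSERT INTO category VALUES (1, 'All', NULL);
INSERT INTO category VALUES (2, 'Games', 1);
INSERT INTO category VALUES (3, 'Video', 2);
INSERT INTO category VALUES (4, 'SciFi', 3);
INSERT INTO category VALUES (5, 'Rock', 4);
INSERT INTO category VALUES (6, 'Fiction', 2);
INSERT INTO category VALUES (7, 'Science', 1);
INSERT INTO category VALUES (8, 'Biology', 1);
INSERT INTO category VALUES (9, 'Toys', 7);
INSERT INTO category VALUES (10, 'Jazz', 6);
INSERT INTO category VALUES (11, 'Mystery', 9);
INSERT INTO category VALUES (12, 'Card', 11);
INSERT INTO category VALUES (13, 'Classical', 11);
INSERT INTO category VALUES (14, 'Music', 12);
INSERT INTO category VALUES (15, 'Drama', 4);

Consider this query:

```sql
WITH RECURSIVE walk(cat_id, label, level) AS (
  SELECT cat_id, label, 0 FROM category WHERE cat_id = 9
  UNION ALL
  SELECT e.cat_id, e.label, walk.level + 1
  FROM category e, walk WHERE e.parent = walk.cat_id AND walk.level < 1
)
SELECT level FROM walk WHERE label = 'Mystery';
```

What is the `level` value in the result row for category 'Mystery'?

1

Base: cat_id=9 (Toys) at level 0.
Iteration 1: rows with parent in {9} -> Mystery (id 11, level 1).
Iteration 2: level < 1 fails for all current rows; recursion stops.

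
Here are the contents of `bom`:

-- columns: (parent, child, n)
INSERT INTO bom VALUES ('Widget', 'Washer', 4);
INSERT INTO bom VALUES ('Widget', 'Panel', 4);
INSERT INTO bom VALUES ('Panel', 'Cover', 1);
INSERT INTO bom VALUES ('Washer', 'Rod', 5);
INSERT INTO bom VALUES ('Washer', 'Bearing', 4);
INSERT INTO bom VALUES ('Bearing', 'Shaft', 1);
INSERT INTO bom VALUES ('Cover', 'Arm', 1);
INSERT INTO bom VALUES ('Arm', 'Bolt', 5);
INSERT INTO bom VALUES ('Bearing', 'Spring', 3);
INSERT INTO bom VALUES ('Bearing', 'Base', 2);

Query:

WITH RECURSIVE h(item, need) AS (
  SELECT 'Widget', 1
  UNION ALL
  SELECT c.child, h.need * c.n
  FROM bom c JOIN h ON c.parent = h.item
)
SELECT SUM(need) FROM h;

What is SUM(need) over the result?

169

Base: (Widget, need=1).
Iteration 1: components of {Widget} -> Panel = 1*4 = 4, Washer = 1*4 = 4.
Iteration 2: components of {Panel,Washer} -> Bearing = 4*4 = 16, Cover = 4*1 = 4, Rod = 4*5 = 20.
Iteration 3: components of {Bearing,Cover,Rod} -> Arm = 4*1 = 4, Base = 16*2 = 32, Shaft = 16*1 = 16, Spring = 16*3 = 48.
Iteration 4: components of {Arm,Base,Shaft,Spring} -> Bolt = 4*5 = 20.
Iteration 5: no further components; recursion stops.
SUM(need) = 1 + 4 + 4 + 20 + 16 + 4 + 16 + 48 + 32 + 4 + 20 = 169.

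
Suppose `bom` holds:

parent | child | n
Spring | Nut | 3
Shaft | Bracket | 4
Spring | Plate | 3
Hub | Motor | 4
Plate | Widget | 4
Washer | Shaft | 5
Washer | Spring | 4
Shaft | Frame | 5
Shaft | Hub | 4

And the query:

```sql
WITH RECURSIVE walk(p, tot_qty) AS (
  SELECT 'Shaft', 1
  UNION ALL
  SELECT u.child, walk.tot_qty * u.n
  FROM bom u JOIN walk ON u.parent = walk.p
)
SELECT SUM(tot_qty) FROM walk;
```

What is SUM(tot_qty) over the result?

Base: (Shaft, tot_qty=1).
Iteration 1: components of {Shaft} -> Bracket = 1*4 = 4, Frame = 1*5 = 5, Hub = 1*4 = 4.
Iteration 2: components of {Bracket,Frame,Hub} -> Motor = 4*4 = 16.
Iteration 3: no further components; recursion stops.
SUM(tot_qty) = 1 + 4 + 5 + 4 + 16 = 30.

30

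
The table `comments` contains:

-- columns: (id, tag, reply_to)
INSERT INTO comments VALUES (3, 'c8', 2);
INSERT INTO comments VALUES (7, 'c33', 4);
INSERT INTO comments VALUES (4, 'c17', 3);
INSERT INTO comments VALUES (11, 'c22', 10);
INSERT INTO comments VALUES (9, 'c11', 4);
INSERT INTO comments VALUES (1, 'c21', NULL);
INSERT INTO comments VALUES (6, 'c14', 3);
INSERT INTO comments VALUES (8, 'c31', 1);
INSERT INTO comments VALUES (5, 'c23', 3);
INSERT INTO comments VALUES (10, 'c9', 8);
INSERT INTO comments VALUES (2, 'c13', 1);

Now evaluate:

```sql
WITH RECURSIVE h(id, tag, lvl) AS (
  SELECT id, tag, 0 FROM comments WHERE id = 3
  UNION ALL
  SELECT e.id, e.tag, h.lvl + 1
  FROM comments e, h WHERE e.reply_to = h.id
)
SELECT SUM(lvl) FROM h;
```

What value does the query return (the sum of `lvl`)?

Base: id=3 (c8) at lvl 0.
Iteration 1: rows with reply_to in {3} -> c17 (id 4, lvl 1), c23 (id 5, lvl 1), c14 (id 6, lvl 1).
Iteration 2: rows with reply_to in {4,5,6} -> c33 (id 7, lvl 2), c11 (id 9, lvl 2).
Iteration 3: no rows with reply_to in {7,9}; recursion stops.
SUM(lvl) = 0 + 1 + 1 + 1 + 2 + 2 = 7.

7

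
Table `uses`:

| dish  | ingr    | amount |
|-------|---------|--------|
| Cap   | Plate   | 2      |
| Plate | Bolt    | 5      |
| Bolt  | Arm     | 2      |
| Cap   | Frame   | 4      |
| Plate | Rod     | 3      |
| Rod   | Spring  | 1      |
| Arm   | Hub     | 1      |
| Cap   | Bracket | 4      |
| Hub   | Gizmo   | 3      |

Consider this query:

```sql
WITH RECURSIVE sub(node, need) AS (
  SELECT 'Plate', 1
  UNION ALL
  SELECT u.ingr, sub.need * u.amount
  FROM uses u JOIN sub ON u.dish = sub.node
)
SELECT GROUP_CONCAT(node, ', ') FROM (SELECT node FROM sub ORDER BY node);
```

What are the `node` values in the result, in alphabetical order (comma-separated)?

Base: (Plate, need=1).
Iteration 1: components of {Plate} -> Bolt = 1*5 = 5, Rod = 1*3 = 3.
Iteration 2: components of {Bolt,Rod} -> Arm = 5*2 = 10, Spring = 3*1 = 3.
Iteration 3: components of {Arm,Spring} -> Hub = 10*1 = 10.
Iteration 4: components of {Hub} -> Gizmo = 10*3 = 30.
Iteration 5: no further components; recursion stops.

Arm, Bolt, Gizmo, Hub, Plate, Rod, Spring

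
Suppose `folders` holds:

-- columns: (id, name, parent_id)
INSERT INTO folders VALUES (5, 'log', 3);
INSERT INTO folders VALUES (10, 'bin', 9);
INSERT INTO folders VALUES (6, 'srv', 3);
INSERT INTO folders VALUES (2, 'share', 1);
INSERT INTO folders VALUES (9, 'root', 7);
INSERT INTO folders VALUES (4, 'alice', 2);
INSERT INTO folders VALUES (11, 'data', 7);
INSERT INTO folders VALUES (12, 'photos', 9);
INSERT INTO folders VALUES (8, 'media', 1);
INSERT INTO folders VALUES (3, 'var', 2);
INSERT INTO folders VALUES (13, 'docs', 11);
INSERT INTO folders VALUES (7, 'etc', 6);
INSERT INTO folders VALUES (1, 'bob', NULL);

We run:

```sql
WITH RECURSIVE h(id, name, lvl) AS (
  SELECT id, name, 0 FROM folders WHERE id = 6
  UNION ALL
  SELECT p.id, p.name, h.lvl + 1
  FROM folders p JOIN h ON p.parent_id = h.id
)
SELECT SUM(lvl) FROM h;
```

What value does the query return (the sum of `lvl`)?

14

Base: id=6 (srv) at lvl 0.
Iteration 1: rows with parent_id in {6} -> etc (id 7, lvl 1).
Iteration 2: rows with parent_id in {7} -> root (id 9, lvl 2), data (id 11, lvl 2).
Iteration 3: rows with parent_id in {9,11} -> bin (id 10, lvl 3), photos (id 12, lvl 3), docs (id 13, lvl 3).
Iteration 4: no rows with parent_id in {10,12,13}; recursion stops.
SUM(lvl) = 0 + 1 + 2 + 2 + 3 + 3 + 3 = 14.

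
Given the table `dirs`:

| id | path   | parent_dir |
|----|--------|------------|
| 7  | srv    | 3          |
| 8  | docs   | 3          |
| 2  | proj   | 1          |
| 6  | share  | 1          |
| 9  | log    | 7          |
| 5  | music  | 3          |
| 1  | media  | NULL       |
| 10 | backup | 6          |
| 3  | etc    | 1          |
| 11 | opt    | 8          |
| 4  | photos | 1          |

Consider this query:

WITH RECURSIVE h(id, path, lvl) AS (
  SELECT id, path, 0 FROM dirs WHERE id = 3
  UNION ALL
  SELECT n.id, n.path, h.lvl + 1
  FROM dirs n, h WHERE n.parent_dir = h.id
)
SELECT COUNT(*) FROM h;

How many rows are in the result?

Base: id=3 (etc) at lvl 0.
Iteration 1: rows with parent_dir in {3} -> music (id 5, lvl 1), srv (id 7, lvl 1), docs (id 8, lvl 1).
Iteration 2: rows with parent_dir in {5,7,8} -> log (id 9, lvl 2), opt (id 11, lvl 2).
Iteration 3: no rows with parent_dir in {9,11}; recursion stops.
Total rows emitted: 6.

6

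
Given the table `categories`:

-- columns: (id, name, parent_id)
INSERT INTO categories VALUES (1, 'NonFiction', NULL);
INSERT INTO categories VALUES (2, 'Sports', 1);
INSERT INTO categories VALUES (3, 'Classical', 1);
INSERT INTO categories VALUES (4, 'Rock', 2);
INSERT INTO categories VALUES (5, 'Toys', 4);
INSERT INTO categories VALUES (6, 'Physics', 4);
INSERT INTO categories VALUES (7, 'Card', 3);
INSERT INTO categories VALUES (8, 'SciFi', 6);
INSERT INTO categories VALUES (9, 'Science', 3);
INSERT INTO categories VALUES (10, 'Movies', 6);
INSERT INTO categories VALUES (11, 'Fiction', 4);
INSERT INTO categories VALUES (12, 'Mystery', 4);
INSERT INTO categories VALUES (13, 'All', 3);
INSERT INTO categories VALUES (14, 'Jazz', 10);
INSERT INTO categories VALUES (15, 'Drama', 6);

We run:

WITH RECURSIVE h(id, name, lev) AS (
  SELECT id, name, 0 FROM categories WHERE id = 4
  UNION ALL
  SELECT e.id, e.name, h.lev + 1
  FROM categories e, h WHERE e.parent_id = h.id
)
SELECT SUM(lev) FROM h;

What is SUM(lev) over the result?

13

Base: id=4 (Rock) at lev 0.
Iteration 1: rows with parent_id in {4} -> Toys (id 5, lev 1), Physics (id 6, lev 1), Fiction (id 11, lev 1), Mystery (id 12, lev 1).
Iteration 2: rows with parent_id in {5,6,11,12} -> SciFi (id 8, lev 2), Movies (id 10, lev 2), Drama (id 15, lev 2).
Iteration 3: rows with parent_id in {8,10,15} -> Jazz (id 14, lev 3).
Iteration 4: no rows with parent_id in {14}; recursion stops.
SUM(lev) = 0 + 1 + 1 + 1 + 1 + 2 + 2 + 2 + 3 = 13.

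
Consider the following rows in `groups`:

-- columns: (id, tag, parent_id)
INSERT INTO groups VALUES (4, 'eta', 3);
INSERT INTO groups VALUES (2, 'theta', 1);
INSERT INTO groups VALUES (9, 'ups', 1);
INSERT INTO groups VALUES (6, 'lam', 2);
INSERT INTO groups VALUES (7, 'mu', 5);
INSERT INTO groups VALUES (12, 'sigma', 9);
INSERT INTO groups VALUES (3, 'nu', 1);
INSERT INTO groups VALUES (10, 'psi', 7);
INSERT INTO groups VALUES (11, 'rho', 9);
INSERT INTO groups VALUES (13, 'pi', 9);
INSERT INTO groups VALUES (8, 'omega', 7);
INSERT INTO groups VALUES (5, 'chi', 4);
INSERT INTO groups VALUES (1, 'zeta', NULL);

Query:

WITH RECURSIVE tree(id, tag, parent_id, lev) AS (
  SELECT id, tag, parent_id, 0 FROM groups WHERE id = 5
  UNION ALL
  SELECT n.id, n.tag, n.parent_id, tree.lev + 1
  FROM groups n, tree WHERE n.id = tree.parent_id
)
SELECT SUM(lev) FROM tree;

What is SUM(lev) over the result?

Base: id=5 (chi), parent_id=4, lev 0.
Iteration 1: join on id=4 -> eta (id 4, parent_id=3, lev 1).
Iteration 2: join on id=3 -> nu (id 3, parent_id=1, lev 2).
Iteration 3: join on id=1 -> zeta (id 1, parent_id=NULL, lev 3).
Iteration 4: parent_id is NULL; no match; recursion stops.
SUM(lev) = 0 + 1 + 2 + 3 = 6.

6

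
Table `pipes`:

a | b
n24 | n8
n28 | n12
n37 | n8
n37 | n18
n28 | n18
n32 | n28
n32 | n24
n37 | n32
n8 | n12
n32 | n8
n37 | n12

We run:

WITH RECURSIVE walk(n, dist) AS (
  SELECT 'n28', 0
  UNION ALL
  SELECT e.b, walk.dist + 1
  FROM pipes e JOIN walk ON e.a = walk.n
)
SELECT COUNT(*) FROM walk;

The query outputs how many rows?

Base: (n28, dist=0).
Iteration 1: edges from {n28} -> (n12, dist=1), (n18, dist=1).
Iteration 2: no outgoing edges from {n12,n18}; recursion stops.
Total rows emitted: 3.

3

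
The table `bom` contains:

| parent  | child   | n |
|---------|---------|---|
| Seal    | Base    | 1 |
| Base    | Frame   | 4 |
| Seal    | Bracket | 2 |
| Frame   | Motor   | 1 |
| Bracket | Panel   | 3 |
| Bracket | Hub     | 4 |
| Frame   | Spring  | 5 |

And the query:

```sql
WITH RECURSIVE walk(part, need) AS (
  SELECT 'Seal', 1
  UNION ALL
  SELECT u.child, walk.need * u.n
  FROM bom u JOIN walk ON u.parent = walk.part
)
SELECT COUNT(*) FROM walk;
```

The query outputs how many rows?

8

Base: (Seal, need=1).
Iteration 1: components of {Seal} -> Base = 1*1 = 1, Bracket = 1*2 = 2.
Iteration 2: components of {Base,Bracket} -> Frame = 1*4 = 4, Hub = 2*4 = 8, Panel = 2*3 = 6.
Iteration 3: components of {Frame,Hub,Panel} -> Motor = 4*1 = 4, Spring = 4*5 = 20.
Iteration 4: no further components; recursion stops.
Total rows emitted: 8.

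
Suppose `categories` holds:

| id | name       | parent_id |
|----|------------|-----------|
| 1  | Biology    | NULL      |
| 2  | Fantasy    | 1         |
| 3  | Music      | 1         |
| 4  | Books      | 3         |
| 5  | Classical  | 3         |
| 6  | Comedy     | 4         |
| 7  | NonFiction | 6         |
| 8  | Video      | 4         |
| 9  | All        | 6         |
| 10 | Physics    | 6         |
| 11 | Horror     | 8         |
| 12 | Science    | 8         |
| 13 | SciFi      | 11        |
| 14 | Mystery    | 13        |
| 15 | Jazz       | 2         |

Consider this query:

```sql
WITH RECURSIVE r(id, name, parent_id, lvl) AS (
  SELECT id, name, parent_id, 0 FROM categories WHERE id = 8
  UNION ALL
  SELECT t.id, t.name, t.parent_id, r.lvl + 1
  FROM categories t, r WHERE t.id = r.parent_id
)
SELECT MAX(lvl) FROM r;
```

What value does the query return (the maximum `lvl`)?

Base: id=8 (Video), parent_id=4, lvl 0.
Iteration 1: join on id=4 -> Books (id 4, parent_id=3, lvl 1).
Iteration 2: join on id=3 -> Music (id 3, parent_id=1, lvl 2).
Iteration 3: join on id=1 -> Biology (id 1, parent_id=NULL, lvl 3).
Iteration 4: parent_id is NULL; no match; recursion stops.
lvl values: 0, 1, 2, 3; the maximum is 3.

3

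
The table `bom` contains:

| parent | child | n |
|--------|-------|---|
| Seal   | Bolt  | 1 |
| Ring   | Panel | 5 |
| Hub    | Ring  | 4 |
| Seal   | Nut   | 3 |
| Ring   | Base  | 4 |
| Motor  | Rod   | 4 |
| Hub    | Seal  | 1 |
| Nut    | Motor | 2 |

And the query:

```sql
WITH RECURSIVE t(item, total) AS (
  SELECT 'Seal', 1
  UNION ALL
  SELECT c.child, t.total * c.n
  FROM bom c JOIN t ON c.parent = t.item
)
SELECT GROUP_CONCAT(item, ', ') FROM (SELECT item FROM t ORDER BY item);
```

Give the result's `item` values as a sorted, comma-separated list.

Base: (Seal, total=1).
Iteration 1: components of {Seal} -> Bolt = 1*1 = 1, Nut = 1*3 = 3.
Iteration 2: components of {Bolt,Nut} -> Motor = 3*2 = 6.
Iteration 3: components of {Motor} -> Rod = 6*4 = 24.
Iteration 4: no further components; recursion stops.

Bolt, Motor, Nut, Rod, Seal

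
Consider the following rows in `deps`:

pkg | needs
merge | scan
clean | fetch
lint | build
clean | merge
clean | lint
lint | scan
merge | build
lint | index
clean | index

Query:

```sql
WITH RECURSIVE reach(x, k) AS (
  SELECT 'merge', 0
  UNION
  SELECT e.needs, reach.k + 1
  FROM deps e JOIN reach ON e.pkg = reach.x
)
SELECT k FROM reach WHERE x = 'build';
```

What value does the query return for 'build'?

1

Base: (merge, k=0).
Iteration 1: edges from {merge} -> (build, k=1), (scan, k=1).
Iteration 2: no outgoing edges from {build,scan}; recursion stops.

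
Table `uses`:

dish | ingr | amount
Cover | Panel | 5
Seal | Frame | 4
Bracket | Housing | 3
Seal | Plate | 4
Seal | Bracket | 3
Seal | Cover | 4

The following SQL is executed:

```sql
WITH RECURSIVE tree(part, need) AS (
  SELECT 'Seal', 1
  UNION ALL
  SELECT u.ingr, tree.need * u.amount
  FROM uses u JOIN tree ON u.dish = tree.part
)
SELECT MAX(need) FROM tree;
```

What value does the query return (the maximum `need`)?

20

Base: (Seal, need=1).
Iteration 1: components of {Seal} -> Bracket = 1*3 = 3, Cover = 1*4 = 4, Frame = 1*4 = 4, Plate = 1*4 = 4.
Iteration 2: components of {Bracket,Cover,Frame,Plate} -> Housing = 3*3 = 9, Panel = 4*5 = 20.
Iteration 3: no further components; recursion stops.
need values: 1, 4, 4, 3, 4, 20, 9; the maximum is 20.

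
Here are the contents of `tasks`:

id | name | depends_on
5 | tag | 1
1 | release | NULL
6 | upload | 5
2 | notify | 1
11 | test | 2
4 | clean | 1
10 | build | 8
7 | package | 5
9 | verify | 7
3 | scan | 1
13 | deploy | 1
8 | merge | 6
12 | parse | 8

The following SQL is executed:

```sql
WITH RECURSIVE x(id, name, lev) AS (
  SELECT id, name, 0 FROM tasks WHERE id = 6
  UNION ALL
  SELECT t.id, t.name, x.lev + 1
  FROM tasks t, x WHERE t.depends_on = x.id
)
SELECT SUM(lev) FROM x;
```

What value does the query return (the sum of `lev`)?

5

Base: id=6 (upload) at lev 0.
Iteration 1: rows with depends_on in {6} -> merge (id 8, lev 1).
Iteration 2: rows with depends_on in {8} -> build (id 10, lev 2), parse (id 12, lev 2).
Iteration 3: no rows with depends_on in {10,12}; recursion stops.
SUM(lev) = 0 + 1 + 2 + 2 = 5.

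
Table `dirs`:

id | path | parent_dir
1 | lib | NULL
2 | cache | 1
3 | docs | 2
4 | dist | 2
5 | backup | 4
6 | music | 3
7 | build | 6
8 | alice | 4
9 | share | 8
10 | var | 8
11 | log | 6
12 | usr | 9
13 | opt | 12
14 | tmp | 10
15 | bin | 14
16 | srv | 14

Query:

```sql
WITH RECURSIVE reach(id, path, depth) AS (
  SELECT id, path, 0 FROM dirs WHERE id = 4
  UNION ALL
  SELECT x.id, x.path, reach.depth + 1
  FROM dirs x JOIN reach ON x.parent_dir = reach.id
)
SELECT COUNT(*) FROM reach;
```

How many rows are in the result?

10

Base: id=4 (dist) at depth 0.
Iteration 1: rows with parent_dir in {4} -> backup (id 5, depth 1), alice (id 8, depth 1).
Iteration 2: rows with parent_dir in {5,8} -> share (id 9, depth 2), var (id 10, depth 2).
Iteration 3: rows with parent_dir in {9,10} -> usr (id 12, depth 3), tmp (id 14, depth 3).
Iteration 4: rows with parent_dir in {12,14} -> opt (id 13, depth 4), bin (id 15, depth 4), srv (id 16, depth 4).
Iteration 5: no rows with parent_dir in {13,15,16}; recursion stops.
Total rows emitted: 10.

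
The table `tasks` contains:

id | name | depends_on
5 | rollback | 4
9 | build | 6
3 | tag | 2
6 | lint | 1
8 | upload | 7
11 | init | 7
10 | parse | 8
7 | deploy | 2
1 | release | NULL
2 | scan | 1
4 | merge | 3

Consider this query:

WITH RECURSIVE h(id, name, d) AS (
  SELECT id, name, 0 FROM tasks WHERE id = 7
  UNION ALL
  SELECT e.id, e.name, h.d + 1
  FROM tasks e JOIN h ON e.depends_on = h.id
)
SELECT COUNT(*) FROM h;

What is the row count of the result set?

Base: id=7 (deploy) at d 0.
Iteration 1: rows with depends_on in {7} -> upload (id 8, d 1), init (id 11, d 1).
Iteration 2: rows with depends_on in {8,11} -> parse (id 10, d 2).
Iteration 3: no rows with depends_on in {10}; recursion stops.
Total rows emitted: 4.

4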